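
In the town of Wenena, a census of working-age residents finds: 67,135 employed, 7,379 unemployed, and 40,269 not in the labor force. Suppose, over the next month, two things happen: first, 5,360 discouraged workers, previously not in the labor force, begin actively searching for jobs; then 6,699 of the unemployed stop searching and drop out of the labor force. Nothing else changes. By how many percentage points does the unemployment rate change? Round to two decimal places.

Initially, labor force = 67,135 + 7,379 = 74,514, so u = 7,379/74,514 = 9.90%.
After the first change, unemployed and labor force both rise by 5,360 → E = 67,135, U = 12,739, labor force = 79,874.
After the second change, unemployed and labor force both fall by 6,699 → E = 67,135, U = 6,040, labor force = 73,175.
New unemployment rate = 6,040 / 73,175 = 8.25%.
Change = 8.25% − 9.90% = −1.65 percentage points.

The unemployment rate changes by −1.65 percentage points.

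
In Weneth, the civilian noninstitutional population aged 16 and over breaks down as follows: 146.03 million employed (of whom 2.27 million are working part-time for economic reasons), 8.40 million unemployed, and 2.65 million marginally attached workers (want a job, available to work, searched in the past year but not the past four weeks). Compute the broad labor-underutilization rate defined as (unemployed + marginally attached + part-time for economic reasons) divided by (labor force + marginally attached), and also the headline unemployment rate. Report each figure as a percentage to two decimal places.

Broad underutilization rate ≈ 8.48%; headline unemployment rate ≈ 5.44%.

Labor force = 146.03 + 8.40 = 154.43 million.
Numerator = 8.40 + 2.65 + 2.27 = 13.32 million.
Denominator = 154.43 + 2.65 = 157.08 million.
Broad rate = 13.32 / 157.08 = 8.48%.
Headline unemployment rate = 8.40 / 154.43 = 5.44%.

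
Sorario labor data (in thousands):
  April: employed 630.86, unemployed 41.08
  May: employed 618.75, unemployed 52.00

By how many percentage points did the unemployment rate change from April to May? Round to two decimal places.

April: labor force = 630.86 + 41.08 = 671.94; u = 41.08/671.94 = 6.11%.
May: labor force = 618.75 + 52.00 = 670.75; u = 52.00/670.75 = 7.75%.
Change = 7.75% − 6.11% = +1.64 pp.

The unemployment rate changed by +1.64 percentage points.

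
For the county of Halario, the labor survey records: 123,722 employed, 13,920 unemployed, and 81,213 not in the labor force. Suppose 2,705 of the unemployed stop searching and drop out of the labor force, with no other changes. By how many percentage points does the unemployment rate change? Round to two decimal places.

Initially, labor force = 123,722 + 13,920 = 137,642, so u = 13,920/137,642 = 10.11%.
After the change, unemployed and labor force both fall by 2,705 → E = 123,722, U = 11,215, labor force = 134,937.
New unemployment rate = 11,215 / 134,937 = 8.31%.
Change = 8.31% − 10.11% = −1.80 percentage points.

The unemployment rate changes by −1.80 percentage points.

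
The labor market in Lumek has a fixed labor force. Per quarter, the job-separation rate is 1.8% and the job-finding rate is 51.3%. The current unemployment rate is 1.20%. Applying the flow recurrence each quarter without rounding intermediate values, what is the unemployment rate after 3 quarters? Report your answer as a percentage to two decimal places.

With a fixed labor force, u_{t+1} = u_t + s·(1−u_t) − f·u_t = u_t·(1−s−f) + s.
Here 1−s−f = 0.469 and s = 0.018.
u_1 = 0.012000 × 0.469 + 0.018 = 0.023628.
u_2 = 0.023628 × 0.469 + 0.018 = 0.029082.
u_3 = 0.029082 × 0.469 + 0.018 = 0.031639.

Unemployment rate after three quarters ≈ 3.16%.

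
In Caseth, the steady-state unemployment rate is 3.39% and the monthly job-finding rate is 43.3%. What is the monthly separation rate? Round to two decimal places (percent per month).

From u* = s/(s+f): s = u·f/(1−u).
s = 0.0339 × 43.3 / (1 − 0.0339) = 1.4679 / 0.9661 ≈ 1.52% per month.

Separation rate ≈ 1.52% per month.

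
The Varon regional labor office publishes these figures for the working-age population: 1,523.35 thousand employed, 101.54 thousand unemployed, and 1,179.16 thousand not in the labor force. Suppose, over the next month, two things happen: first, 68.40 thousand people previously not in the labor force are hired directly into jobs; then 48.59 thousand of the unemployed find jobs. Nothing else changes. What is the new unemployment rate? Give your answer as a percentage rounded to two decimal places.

Initially, labor force = 1,523.35 + 101.54 = 1,624.89 thousand, so u = 101.54/1,624.89 = 6.25%.
After the first change, employed and labor force both rise by 68.40; unemployed unchanged → E = 1,591.75, U = 101.54, labor force = 1,693.29 thousand.
After the second change, unemployed falls and employed rises by 48.59; labor force unchanged → E = 1,640.34, U = 52.95, labor force = 1,693.29 thousand.
New unemployment rate = 52.95 / 1,693.29 = 3.13%.

New unemployment rate ≈ 3.13%.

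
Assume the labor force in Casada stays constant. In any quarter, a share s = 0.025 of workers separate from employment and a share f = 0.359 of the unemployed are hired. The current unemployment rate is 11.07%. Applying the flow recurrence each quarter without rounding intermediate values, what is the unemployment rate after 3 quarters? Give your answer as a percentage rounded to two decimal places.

With a fixed labor force, u_{t+1} = u_t + s·(1−u_t) − f·u_t = u_t·(1−s−f) + s.
Here 1−s−f = 0.616 and s = 0.025.
u_1 = 0.110700 × 0.616 + 0.025 = 0.093191.
u_2 = 0.093191 × 0.616 + 0.025 = 0.082406.
u_3 = 0.082406 × 0.616 + 0.025 = 0.075762.

Unemployment rate after three quarters ≈ 7.58%.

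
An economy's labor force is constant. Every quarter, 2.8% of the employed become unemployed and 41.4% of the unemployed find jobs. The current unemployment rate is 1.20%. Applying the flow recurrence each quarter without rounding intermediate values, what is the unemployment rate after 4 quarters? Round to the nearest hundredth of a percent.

With a fixed labor force, u_{t+1} = u_t + s·(1−u_t) − f·u_t = u_t·(1−s−f) + s.
Here 1−s−f = 0.558 and s = 0.028.
u_1 = 0.012000 × 0.558 + 0.028 = 0.034696.
u_2 = 0.034696 × 0.558 + 0.028 = 0.047360.
u_3 = 0.047360 × 0.558 + 0.028 = 0.054427.
u_4 = 0.054427 × 0.558 + 0.028 = 0.058370.

Unemployment rate after four quarters ≈ 5.84%.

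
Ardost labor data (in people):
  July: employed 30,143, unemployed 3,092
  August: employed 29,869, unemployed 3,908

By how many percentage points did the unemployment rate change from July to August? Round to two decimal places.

The unemployment rate changed by +2.27 percentage points.

July: labor force = 30,143 + 3,092 = 33,235; u = 3,092/33,235 = 9.30%.
August: labor force = 29,869 + 3,908 = 33,777; u = 3,908/33,777 = 11.57%.
Change = 11.57% − 9.30% = +2.27 pp.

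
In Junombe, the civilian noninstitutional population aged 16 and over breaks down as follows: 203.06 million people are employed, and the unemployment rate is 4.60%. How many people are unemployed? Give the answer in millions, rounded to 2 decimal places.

Let U be the number unemployed. The labor force is E + U, and U/(E+U) = 0.0460.
So U = 0.0460 × 203.06 / (1 − 0.0460) = 9.3408 / 0.9540 ≈ 9.79 million.

About 9.79 million are unemployed.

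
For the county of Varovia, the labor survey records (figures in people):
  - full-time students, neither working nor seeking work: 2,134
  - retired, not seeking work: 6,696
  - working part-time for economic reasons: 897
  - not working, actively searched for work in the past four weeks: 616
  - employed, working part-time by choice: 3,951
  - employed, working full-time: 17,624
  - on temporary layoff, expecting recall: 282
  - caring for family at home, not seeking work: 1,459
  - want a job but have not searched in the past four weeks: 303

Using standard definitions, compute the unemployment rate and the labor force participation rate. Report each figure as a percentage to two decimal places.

Unemployment rate ≈ 3.84%; labor force participation rate ≈ 68.81%.

Employed = 897 + 3,951 + 17,624 = 22,472 (anyone who worked, including part-time for economic reasons, counts as employed).
Unemployed = 616 + 282 = 898 (jobless and actively searching, or on temporary layoff).
Labor force = 22,472 + 898 = 23,370.
Not in labor force = 2,134 + 6,696 + 1,459 + 303 = 10,592 (those not working and not actively searching are outside the labor force — including those who want a job but have given up searching).
Civilian working-age population = 23,370 + 10,592 = 33,962.
Unemployment rate = 898 / 23,370 = 3.84%.
Labor force participation rate = 23,370 / 33,962 = 68.81%.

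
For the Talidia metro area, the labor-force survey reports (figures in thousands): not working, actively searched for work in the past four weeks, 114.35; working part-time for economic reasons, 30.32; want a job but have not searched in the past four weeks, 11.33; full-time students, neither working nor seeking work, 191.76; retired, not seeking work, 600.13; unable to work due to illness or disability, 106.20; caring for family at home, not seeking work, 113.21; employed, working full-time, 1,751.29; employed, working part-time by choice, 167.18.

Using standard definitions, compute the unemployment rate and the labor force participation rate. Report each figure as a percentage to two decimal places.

Unemployment rate ≈ 5.54%; labor force participation rate ≈ 66.86%.

Employed = 30.32 + 1,751.29 + 167.18 = 1,948.79 thousand (anyone who worked, including part-time for economic reasons, counts as employed).
Unemployed = 114.35 thousand.
Labor force = 1,948.79 + 114.35 = 2,063.14 thousand.
Not in labor force = 11.33 + 191.76 + 600.13 + 106.20 + 113.21 = 1,022.63 thousand (those not working and not actively searching are outside the labor force — including those who want a job but have given up searching).
Civilian working-age population = 2,063.14 + 1,022.63 = 3,085.77 thousand.
Unemployment rate = 114.35 / 2,063.14 = 5.54%.
Labor force participation rate = 2,063.14 / 3,085.77 = 66.86%.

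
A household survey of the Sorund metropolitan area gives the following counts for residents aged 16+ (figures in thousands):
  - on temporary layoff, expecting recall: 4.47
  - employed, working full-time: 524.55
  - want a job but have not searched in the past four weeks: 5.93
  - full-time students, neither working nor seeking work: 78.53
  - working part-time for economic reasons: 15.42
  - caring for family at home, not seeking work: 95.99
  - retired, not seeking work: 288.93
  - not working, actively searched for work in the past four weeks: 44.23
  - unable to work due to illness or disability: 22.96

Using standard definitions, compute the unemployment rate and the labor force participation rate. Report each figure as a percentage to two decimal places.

Employed = 524.55 + 15.42 = 539.97 thousand (anyone who worked, including part-time for economic reasons, counts as employed).
Unemployed = 4.47 + 44.23 = 48.70 thousand (jobless and actively searching, or on temporary layoff).
Labor force = 539.97 + 48.70 = 588.67 thousand.
Not in labor force = 5.93 + 78.53 + 95.99 + 288.93 + 22.96 = 492.34 thousand (those not working and not actively searching are outside the labor force — including those who want a job but have given up searching).
Civilian working-age population = 588.67 + 492.34 = 1,081.01 thousand.
Unemployment rate = 48.70 / 588.67 = 8.27%.
Labor force participation rate = 588.67 / 1,081.01 = 54.46%.

Unemployment rate ≈ 8.27%; labor force participation rate ≈ 54.46%.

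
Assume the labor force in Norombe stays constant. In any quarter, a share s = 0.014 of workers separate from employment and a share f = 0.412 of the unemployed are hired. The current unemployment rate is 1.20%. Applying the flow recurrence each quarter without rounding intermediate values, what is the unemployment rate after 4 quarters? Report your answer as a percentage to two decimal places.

Unemployment rate after four quarters ≈ 3.06%.

With a fixed labor force, u_{t+1} = u_t + s·(1−u_t) − f·u_t = u_t·(1−s−f) + s.
Here 1−s−f = 0.574 and s = 0.014.
u_1 = 0.012000 × 0.574 + 0.014 = 0.020888.
u_2 = 0.020888 × 0.574 + 0.014 = 0.025990.
u_3 = 0.025990 × 0.574 + 0.014 = 0.028918.
u_4 = 0.028918 × 0.574 + 0.014 = 0.030599.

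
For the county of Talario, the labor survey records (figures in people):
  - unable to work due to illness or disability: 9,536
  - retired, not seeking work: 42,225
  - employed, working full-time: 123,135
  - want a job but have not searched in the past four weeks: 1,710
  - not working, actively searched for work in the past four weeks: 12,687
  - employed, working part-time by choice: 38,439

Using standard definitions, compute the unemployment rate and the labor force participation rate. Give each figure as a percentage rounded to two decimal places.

Unemployment rate ≈ 7.28%; labor force participation rate ≈ 76.52%.

Employed = 123,135 + 38,439 = 161,574.
Unemployed = 12,687.
Labor force = 161,574 + 12,687 = 174,261.
Not in labor force = 9,536 + 42,225 + 1,710 = 53,471 (those not working and not actively searching are outside the labor force — including those who want a job but have given up searching).
Civilian working-age population = 174,261 + 53,471 = 227,732.
Unemployment rate = 12,687 / 174,261 = 7.28%.
Labor force participation rate = 174,261 / 227,732 = 76.52%.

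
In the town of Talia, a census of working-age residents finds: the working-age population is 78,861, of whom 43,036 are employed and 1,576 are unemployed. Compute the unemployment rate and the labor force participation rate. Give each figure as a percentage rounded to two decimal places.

Labor force = employed + unemployed = 43,036 + 1,576 = 44,612.
Unemployment rate = 1,576 / 44,612 = 3.53%.
Labor force participation rate = 44,612 / 78,861 = 56.57%.

Unemployment rate ≈ 3.53%; labor force participation rate ≈ 56.57%.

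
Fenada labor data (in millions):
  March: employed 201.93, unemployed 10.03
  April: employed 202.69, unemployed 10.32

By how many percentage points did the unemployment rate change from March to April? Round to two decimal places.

March: labor force = 201.93 + 10.03 = 211.96; u = 10.03/211.96 = 4.73%.
April: labor force = 202.69 + 10.32 = 213.01; u = 10.32/213.01 = 4.84%.
Change = 4.84% − 4.73% = +0.11 pp.

The unemployment rate changed by +0.11 percentage points.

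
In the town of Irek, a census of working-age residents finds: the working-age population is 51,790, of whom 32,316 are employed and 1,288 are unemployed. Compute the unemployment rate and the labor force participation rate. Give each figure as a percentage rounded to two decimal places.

Unemployment rate ≈ 3.83%; labor force participation rate ≈ 64.89%.

Labor force = employed + unemployed = 32,316 + 1,288 = 33,604.
Unemployment rate = 1,288 / 33,604 = 3.83%.
Labor force participation rate = 33,604 / 51,790 = 64.89%.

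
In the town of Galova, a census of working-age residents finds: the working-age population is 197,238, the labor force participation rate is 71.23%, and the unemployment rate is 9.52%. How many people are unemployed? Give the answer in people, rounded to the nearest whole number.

Labor force = 0.7123 × 197,238 = 140,493.
Unemployed = 0.0952 × 140,493 ≈ 13,375.

About 13,375 are unemployed.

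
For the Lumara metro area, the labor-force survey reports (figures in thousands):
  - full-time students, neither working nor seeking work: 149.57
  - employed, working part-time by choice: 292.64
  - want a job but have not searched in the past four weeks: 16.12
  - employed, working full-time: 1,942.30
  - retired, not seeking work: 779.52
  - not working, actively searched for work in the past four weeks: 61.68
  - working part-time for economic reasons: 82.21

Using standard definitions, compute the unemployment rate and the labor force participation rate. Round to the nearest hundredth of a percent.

Unemployment rate ≈ 2.59%; labor force participation rate ≈ 71.56%.

Employed = 292.64 + 1,942.30 + 82.21 = 2,317.15 thousand (anyone who worked, including part-time for economic reasons, counts as employed).
Unemployed = 61.68 thousand.
Labor force = 2,317.15 + 61.68 = 2,378.83 thousand.
Not in labor force = 149.57 + 16.12 + 779.52 = 945.21 thousand (those not working and not actively searching are outside the labor force — including those who want a job but have given up searching).
Civilian working-age population = 2,378.83 + 945.21 = 3,324.04 thousand.
Unemployment rate = 61.68 / 2,378.83 = 2.59%.
Labor force participation rate = 2,378.83 / 3,324.04 = 71.56%.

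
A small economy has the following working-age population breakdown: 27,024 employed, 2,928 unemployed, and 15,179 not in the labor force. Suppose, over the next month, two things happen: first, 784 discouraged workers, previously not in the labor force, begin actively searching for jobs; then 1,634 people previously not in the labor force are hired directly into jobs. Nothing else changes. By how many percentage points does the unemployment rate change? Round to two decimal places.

Initially, labor force = 27,024 + 2,928 = 29,952, so u = 2,928/29,952 = 9.78%.
After the first change, unemployed and labor force both rise by 784 → E = 27,024, U = 3,712, labor force = 30,736.
After the second change, employed and labor force both rise by 1,634; unemployed unchanged → E = 28,658, U = 3,712, labor force = 32,370.
New unemployment rate = 3,712 / 32,370 = 11.47%.
Change = 11.47% − 9.78% = +1.69 percentage points.

The unemployment rate changes by +1.69 percentage points.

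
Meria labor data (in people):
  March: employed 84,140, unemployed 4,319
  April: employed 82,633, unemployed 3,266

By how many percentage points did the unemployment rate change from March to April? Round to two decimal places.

The unemployment rate changed by −1.08 percentage points.

March: labor force = 84,140 + 4,319 = 88,459; u = 4,319/88,459 = 4.88%.
April: labor force = 82,633 + 3,266 = 85,899; u = 3,266/85,899 = 3.80%.
Change = 3.80% − 4.88% = −1.08 pp.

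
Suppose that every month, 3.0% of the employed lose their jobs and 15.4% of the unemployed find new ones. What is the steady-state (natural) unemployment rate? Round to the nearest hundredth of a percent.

Steady-state unemployment rate ≈ 16.30%.

At steady state the flows balance: s·E = f·U, so U/(E+U) = s/(s+f).
u* = 3.0 / (3.0 + 15.4) = 3.0 / 18.40 = 16.30%.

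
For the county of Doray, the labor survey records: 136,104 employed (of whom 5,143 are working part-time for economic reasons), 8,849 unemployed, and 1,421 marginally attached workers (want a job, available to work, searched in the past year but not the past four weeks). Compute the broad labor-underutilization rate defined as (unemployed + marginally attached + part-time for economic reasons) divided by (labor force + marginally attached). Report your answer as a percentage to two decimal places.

Broad underutilization rate ≈ 10.53%.

Labor force = 136,104 + 8,849 = 144,953.
Numerator = 8,849 + 1,421 + 5,143 = 15,413.
Denominator = 144,953 + 1,421 = 146,374.
Broad rate = 15,413 / 146,374 = 10.53%.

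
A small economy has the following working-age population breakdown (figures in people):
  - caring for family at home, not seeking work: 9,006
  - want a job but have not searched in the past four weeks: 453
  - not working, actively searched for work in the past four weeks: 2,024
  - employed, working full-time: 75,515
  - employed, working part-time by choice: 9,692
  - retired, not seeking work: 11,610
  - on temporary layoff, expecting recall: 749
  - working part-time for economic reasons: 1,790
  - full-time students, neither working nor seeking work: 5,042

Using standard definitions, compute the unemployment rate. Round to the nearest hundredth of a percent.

Employed = 75,515 + 9,692 + 1,790 = 86,997 (anyone who worked, including part-time for economic reasons, counts as employed).
Unemployed = 2,024 + 749 = 2,773 (jobless and actively searching, or on temporary layoff).
Labor force = 86,997 + 2,773 = 89,770.
Unemployment rate = 2,773 / 89,770 = 3.09%.

Unemployment rate ≈ 3.09%.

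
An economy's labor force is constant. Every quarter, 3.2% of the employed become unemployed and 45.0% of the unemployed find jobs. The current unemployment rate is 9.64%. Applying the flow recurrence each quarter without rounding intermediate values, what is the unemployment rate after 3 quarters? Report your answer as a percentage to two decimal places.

With a fixed labor force, u_{t+1} = u_t + s·(1−u_t) − f·u_t = u_t·(1−s−f) + s.
Here 1−s−f = 0.518 and s = 0.032.
u_1 = 0.096400 × 0.518 + 0.032 = 0.081935.
u_2 = 0.081935 × 0.518 + 0.032 = 0.074442.
u_3 = 0.074442 × 0.518 + 0.032 = 0.070561.

Unemployment rate after three quarters ≈ 7.06%.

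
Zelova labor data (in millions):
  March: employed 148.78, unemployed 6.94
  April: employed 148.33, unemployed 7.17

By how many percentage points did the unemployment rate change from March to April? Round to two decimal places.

The unemployment rate changed by +0.15 percentage points.

March: labor force = 148.78 + 6.94 = 155.72; u = 6.94/155.72 = 4.46%.
April: labor force = 148.33 + 7.17 = 155.50; u = 7.17/155.50 = 4.61%.
Change = 4.61% − 4.46% = +0.15 pp.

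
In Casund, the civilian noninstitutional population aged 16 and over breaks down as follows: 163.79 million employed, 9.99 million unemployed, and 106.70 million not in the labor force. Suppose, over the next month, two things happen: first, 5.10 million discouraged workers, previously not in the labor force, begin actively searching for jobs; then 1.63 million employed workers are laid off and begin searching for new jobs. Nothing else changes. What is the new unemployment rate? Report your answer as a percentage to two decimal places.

New unemployment rate ≈ 9.35%.

Initially, labor force = 163.79 + 9.99 = 173.78 million, so u = 9.99/173.78 = 5.75%.
After the first change, unemployed and labor force both rise by 5.10 → E = 163.79, U = 15.09, labor force = 178.88 million.
After the second change, employed falls and unemployed rises by 1.63; labor force unchanged → E = 162.16, U = 16.72, labor force = 178.88 million.
New unemployment rate = 16.72 / 178.88 = 9.35%.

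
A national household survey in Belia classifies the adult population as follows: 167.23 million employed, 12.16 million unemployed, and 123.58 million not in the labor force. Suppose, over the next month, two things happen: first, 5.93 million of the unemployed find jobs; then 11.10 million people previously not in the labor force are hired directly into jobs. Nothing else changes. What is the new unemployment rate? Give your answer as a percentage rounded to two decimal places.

Initially, labor force = 167.23 + 12.16 = 179.39 million, so u = 12.16/179.39 = 6.78%.
After the first change, unemployed falls and employed rises by 5.93; labor force unchanged → E = 173.16, U = 6.23, labor force = 179.39 million.
After the second change, employed and labor force both rise by 11.10; unemployed unchanged → E = 184.26, U = 6.23, labor force = 190.49 million.
New unemployment rate = 6.23 / 190.49 = 3.27%.

New unemployment rate ≈ 3.27%.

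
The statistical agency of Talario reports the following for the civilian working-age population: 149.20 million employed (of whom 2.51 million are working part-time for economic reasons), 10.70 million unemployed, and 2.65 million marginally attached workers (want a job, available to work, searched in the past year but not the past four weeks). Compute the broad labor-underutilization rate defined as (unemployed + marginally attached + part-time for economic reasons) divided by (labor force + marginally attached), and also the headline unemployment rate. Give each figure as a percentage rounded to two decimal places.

Broad underutilization rate ≈ 9.76%; headline unemployment rate ≈ 6.69%.

Labor force = 149.20 + 10.70 = 159.90 million.
Numerator = 10.70 + 2.65 + 2.51 = 15.86 million.
Denominator = 159.90 + 2.65 = 162.55 million.
Broad rate = 15.86 / 162.55 = 9.76%.
Headline unemployment rate = 10.70 / 159.90 = 6.69%.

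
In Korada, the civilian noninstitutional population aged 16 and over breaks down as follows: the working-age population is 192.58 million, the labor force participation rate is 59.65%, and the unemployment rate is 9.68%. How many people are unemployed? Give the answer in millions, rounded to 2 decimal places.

About 11.12 million are unemployed.

Labor force = 0.5965 × 192.58 = 114.87 million.
Unemployed = 0.0968 × 114.87 ≈ 11.12 million.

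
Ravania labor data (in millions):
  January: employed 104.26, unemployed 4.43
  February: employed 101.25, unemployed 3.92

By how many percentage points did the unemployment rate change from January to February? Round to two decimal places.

The unemployment rate changed by −0.35 percentage points.

January: labor force = 104.26 + 4.43 = 108.69; u = 4.43/108.69 = 4.08%.
February: labor force = 101.25 + 3.92 = 105.17; u = 3.92/105.17 = 3.73%.
Change = 3.73% − 4.08% = −0.35 pp.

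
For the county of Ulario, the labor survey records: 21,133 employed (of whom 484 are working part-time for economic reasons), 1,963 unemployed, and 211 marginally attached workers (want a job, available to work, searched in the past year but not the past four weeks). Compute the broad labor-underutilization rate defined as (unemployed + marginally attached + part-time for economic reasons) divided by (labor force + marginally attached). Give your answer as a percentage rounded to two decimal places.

Broad underutilization rate ≈ 11.40%.

Labor force = 21,133 + 1,963 = 23,096.
Numerator = 1,963 + 211 + 484 = 2,658.
Denominator = 23,096 + 211 = 23,307.
Broad rate = 2,658 / 23,307 = 11.40%.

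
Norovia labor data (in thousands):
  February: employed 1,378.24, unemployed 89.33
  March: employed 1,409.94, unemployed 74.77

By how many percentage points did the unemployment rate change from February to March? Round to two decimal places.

The unemployment rate changed by −1.05 percentage points.

February: labor force = 1,378.24 + 89.33 = 1,467.57; u = 89.33/1,467.57 = 6.09%.
March: labor force = 1,409.94 + 74.77 = 1,484.71; u = 74.77/1,484.71 = 5.04%.
Change = 5.04% − 6.09% = −1.05 pp.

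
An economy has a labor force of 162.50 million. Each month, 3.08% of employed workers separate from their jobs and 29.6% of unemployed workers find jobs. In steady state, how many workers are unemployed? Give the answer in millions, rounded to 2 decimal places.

Steady-state unemployment rate u* = s/(s+f) = 3.08/(3.08+29.6) = 0.094247.
Unemployed = u* × labor force = 0.094247 × 162.50 ≈ 15.32 million.

About 15.32 million are unemployed in steady state.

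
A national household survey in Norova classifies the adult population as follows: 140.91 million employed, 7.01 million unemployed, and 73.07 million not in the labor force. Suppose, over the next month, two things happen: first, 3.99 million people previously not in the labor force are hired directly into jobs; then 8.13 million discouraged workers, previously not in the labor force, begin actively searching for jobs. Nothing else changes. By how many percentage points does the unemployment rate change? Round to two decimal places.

Initially, labor force = 140.91 + 7.01 = 147.92 million, so u = 7.01/147.92 = 4.74%.
After the first change, employed and labor force both rise by 3.99; unemployed unchanged → E = 144.90, U = 7.01, labor force = 151.91 million.
After the second change, unemployed and labor force both rise by 8.13 → E = 144.90, U = 15.14, labor force = 160.04 million.
New unemployment rate = 15.14 / 160.04 = 9.46%.
Change = 9.46% − 4.74% = +4.72 percentage points.

The unemployment rate changes by +4.72 percentage points.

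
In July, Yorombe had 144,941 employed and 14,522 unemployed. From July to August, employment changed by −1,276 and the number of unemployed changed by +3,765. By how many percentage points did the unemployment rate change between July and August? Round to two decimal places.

The unemployment rate changed by +2.18 percentage points.

July: labor force = 144,941 + 14,522 = 159,463; u = 14,522/159,463 = 9.11%.
August: labor force = 143,665 + 18,287 = 161,952; u = 18,287/161,952 = 11.29%.
Change = 11.29% − 9.11% = +2.18 pp.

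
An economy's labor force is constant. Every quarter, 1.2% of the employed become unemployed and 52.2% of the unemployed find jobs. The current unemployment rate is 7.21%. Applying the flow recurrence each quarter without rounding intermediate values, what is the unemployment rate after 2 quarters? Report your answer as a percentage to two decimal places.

With a fixed labor force, u_{t+1} = u_t + s·(1−u_t) − f·u_t = u_t·(1−s−f) + s.
Here 1−s−f = 0.466 and s = 0.012.
u_1 = 0.072100 × 0.466 + 0.012 = 0.045599.
u_2 = 0.045599 × 0.466 + 0.012 = 0.033249.

Unemployment rate after two quarters ≈ 3.32%.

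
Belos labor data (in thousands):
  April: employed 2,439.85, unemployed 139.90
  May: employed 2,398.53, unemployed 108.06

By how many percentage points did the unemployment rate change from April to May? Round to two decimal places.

April: labor force = 2,439.85 + 139.90 = 2,579.75; u = 139.90/2,579.75 = 5.42%.
May: labor force = 2,398.53 + 108.06 = 2,506.59; u = 108.06/2,506.59 = 4.31%.
Change = 4.31% − 5.42% = −1.11 pp.

The unemployment rate changed by −1.11 percentage points.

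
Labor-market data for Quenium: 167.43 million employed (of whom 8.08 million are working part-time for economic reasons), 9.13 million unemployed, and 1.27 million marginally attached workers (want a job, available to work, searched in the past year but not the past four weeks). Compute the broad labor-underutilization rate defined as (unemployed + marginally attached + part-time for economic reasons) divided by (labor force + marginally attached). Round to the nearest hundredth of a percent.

Labor force = 167.43 + 9.13 = 176.56 million.
Numerator = 9.13 + 1.27 + 8.08 = 18.48 million.
Denominator = 176.56 + 1.27 = 177.83 million.
Broad rate = 18.48 / 177.83 = 10.39%.

Broad underutilization rate ≈ 10.39%.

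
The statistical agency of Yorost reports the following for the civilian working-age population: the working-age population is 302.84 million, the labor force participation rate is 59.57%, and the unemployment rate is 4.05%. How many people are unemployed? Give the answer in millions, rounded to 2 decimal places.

Labor force = 0.5957 × 302.84 = 180.40 million.
Unemployed = 0.0405 × 180.40 ≈ 7.31 million.

About 7.31 million are unemployed.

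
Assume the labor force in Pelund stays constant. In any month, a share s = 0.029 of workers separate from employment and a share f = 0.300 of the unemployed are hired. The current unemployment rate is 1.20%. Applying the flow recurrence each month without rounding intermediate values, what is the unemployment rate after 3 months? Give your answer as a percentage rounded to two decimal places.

Unemployment rate after three months ≈ 6.51%.

With a fixed labor force, u_{t+1} = u_t + s·(1−u_t) − f·u_t = u_t·(1−s−f) + s.
Here 1−s−f = 0.671 and s = 0.029.
u_1 = 0.012000 × 0.671 + 0.029 = 0.037052.
u_2 = 0.037052 × 0.671 + 0.029 = 0.053862.
u_3 = 0.053862 × 0.671 + 0.029 = 0.065141.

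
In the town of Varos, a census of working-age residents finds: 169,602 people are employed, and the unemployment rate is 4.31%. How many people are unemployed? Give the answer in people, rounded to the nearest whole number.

About 7,639 are unemployed.

Let U be the number unemployed. The labor force is E + U, and U/(E+U) = 0.0431.
So U = 0.0431 × 169,602 / (1 − 0.0431) = 7309.85 / 0.9569 ≈ 7,639.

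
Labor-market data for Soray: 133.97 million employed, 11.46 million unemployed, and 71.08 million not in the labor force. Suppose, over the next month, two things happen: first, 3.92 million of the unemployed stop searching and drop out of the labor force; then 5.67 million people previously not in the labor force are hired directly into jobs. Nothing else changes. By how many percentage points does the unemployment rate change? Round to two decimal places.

The unemployment rate changes by −2.76 percentage points.

Initially, labor force = 133.97 + 11.46 = 145.43 million, so u = 11.46/145.43 = 7.88%.
After the first change, unemployed and labor force both fall by 3.92 → E = 133.97, U = 7.54, labor force = 141.51 million.
After the second change, employed and labor force both rise by 5.67; unemployed unchanged → E = 139.64, U = 7.54, labor force = 147.18 million.
New unemployment rate = 7.54 / 147.18 = 5.12%.
Change = 5.12% − 7.88% = −2.76 percentage points.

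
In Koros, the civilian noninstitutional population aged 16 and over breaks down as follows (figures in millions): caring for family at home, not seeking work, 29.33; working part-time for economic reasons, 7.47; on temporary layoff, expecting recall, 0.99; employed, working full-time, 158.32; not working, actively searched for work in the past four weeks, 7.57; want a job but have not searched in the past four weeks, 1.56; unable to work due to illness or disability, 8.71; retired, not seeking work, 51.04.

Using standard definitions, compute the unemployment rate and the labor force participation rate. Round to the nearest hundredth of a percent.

Employed = 7.47 + 158.32 = 165.79 million (anyone who worked, including part-time for economic reasons, counts as employed).
Unemployed = 0.99 + 7.57 = 8.56 million (jobless and actively searching, or on temporary layoff).
Labor force = 165.79 + 8.56 = 174.35 million.
Not in labor force = 29.33 + 1.56 + 8.71 + 51.04 = 90.64 million (those not working and not actively searching are outside the labor force — including those who want a job but have given up searching).
Civilian working-age population = 174.35 + 90.64 = 264.99 million.
Unemployment rate = 8.56 / 174.35 = 4.91%.
Labor force participation rate = 174.35 / 264.99 = 65.79%.

Unemployment rate ≈ 4.91%; labor force participation rate ≈ 65.79%.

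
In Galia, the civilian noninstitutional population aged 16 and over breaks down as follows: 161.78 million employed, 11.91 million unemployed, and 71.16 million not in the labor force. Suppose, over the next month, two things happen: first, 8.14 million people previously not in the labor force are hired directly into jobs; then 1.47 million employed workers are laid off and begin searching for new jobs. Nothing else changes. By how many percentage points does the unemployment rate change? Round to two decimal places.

The unemployment rate changes by +0.50 percentage points.

Initially, labor force = 161.78 + 11.91 = 173.69 million, so u = 11.91/173.69 = 6.86%.
After the first change, employed and labor force both rise by 8.14; unemployed unchanged → E = 169.92, U = 11.91, labor force = 181.83 million.
After the second change, employed falls and unemployed rises by 1.47; labor force unchanged → E = 168.45, U = 13.38, labor force = 181.83 million.
New unemployment rate = 13.38 / 181.83 = 7.36%.
Change = 7.36% − 6.86% = +0.50 percentage points.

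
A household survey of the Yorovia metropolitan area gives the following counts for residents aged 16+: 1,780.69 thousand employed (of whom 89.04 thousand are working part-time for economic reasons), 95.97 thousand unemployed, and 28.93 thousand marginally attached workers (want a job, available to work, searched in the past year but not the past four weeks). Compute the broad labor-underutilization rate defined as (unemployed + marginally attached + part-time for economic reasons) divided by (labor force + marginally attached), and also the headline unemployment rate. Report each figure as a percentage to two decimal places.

Labor force = 1,780.69 + 95.97 = 1,876.66 thousand.
Numerator = 95.97 + 28.93 + 89.04 = 213.94 thousand.
Denominator = 1,876.66 + 28.93 = 1,905.59 thousand.
Broad rate = 213.94 / 1,905.59 = 11.23%.
Headline unemployment rate = 95.97 / 1,876.66 = 5.11%.

Broad underutilization rate ≈ 11.23%; headline unemployment rate ≈ 5.11%.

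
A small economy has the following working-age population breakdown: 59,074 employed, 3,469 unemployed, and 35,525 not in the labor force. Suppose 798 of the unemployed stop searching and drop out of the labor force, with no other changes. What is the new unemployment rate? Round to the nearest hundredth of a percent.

Initially, labor force = 59,074 + 3,469 = 62,543, so u = 3,469/62,543 = 5.55%.
After the change, unemployed and labor force both fall by 798 → E = 59,074, U = 2,671, labor force = 61,745.
New unemployment rate = 2,671 / 61,745 = 4.33%.

New unemployment rate ≈ 4.33%.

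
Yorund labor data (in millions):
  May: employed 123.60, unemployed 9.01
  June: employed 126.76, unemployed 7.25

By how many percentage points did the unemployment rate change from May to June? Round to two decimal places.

The unemployment rate changed by −1.38 percentage points.

May: labor force = 123.60 + 9.01 = 132.61; u = 9.01/132.61 = 6.79%.
June: labor force = 126.76 + 7.25 = 134.01; u = 7.25/134.01 = 5.41%.
Change = 5.41% − 6.79% = −1.38 pp.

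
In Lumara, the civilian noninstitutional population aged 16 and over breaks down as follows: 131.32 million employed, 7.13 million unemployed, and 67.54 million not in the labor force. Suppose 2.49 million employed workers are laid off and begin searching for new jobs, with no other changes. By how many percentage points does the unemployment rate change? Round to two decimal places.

Initially, labor force = 131.32 + 7.13 = 138.45 million, so u = 7.13/138.45 = 5.15%.
After the change, employed falls and unemployed rises by 2.49; labor force unchanged → E = 128.83, U = 9.62, labor force = 138.45 million.
New unemployment rate = 9.62 / 138.45 = 6.95%.
Change = 6.95% − 5.15% = +1.80 percentage points.

The unemployment rate changes by +1.80 percentage points.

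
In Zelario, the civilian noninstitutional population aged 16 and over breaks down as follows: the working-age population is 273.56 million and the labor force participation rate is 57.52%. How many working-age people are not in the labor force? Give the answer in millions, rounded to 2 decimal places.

Share not in the labor force = 1 − 0.5752 = 0.4248.
Not in labor force = 0.4248 × 273.56 ≈ 116.21 million.

About 116.21 million are not in the labor force.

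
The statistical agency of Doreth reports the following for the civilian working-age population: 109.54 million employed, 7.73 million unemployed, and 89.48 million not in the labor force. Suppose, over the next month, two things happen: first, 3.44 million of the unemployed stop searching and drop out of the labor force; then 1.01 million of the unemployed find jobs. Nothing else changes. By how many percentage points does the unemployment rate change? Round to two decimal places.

Initially, labor force = 109.54 + 7.73 = 117.27 million, so u = 7.73/117.27 = 6.59%.
After the first change, unemployed and labor force both fall by 3.44 → E = 109.54, U = 4.29, labor force = 113.83 million.
After the second change, unemployed falls and employed rises by 1.01; labor force unchanged → E = 110.55, U = 3.28, labor force = 113.83 million.
New unemployment rate = 3.28 / 113.83 = 2.88%.
Change = 2.88% − 6.59% = −3.71 percentage points.

The unemployment rate changes by −3.71 percentage points.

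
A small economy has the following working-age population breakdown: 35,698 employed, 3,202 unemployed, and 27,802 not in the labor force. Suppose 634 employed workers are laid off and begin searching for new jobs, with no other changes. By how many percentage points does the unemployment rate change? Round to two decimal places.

The unemployment rate changes by +1.63 percentage points.

Initially, labor force = 35,698 + 3,202 = 38,900, so u = 3,202/38,900 = 8.23%.
After the change, employed falls and unemployed rises by 634; labor force unchanged → E = 35,064, U = 3,836, labor force = 38,900.
New unemployment rate = 3,836 / 38,900 = 9.86%.
Change = 9.86% − 8.23% = +1.63 percentage points.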